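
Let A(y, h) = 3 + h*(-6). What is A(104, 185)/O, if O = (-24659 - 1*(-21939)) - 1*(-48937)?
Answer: -1107/46217 ≈ -0.023952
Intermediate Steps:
A(y, h) = 3 - 6*h
O = 46217 (O = (-24659 + 21939) + 48937 = -2720 + 48937 = 46217)
A(104, 185)/O = (3 - 6*185)/46217 = (3 - 1110)*(1/46217) = -1107*1/46217 = -1107/46217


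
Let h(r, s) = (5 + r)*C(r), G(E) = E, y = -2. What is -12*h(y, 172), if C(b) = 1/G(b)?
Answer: 18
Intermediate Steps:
C(b) = 1/b
h(r, s) = (5 + r)/r
-12*h(y, 172) = -12*(5 - 2)/(-2) = -(-6)*3 = -12*(-3/2) = 18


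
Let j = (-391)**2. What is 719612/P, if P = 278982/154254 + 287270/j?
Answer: 122972856123476/630170969 ≈ 1.9514e+5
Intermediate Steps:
j = 152881
P = 630170969/170887723 (P = 278982/154254 + 287270/152881 = 278982*(1/154254) + 287270*(1/152881) = 46497/25709 + 12490/6647 = 630170969/170887723 ≈ 3.6876)
719612/P = 719612/(630170969/170887723) = 719612*(170887723/630170969) = 122972856123476/630170969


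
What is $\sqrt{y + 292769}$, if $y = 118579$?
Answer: $2 \sqrt{102837} \approx 641.36$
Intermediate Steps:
$\sqrt{y + 292769} = \sqrt{118579 + 292769} = \sqrt{411348} = 2 \sqrt{102837}$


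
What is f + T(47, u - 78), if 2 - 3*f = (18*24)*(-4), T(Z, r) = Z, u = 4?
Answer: 1871/3 ≈ 623.67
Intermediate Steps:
f = 1730/3 (f = 2/3 - 18*24*(-4)/3 = 2/3 - 144*(-4) = 2/3 - 1/3*(-1728) = 2/3 + 576 = 1730/3 ≈ 576.67)
f + T(47, u - 78) = 1730/3 + 47 = 1871/3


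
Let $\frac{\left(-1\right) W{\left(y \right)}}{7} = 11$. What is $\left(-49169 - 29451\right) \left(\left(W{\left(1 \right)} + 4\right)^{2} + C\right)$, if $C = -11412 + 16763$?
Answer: $-839661600$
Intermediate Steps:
$W{\left(y \right)} = -77$ ($W{\left(y \right)} = \left(-7\right) 11 = -77$)
$C = 5351$
$\left(-49169 - 29451\right) \left(\left(W{\left(1 \right)} + 4\right)^{2} + C\right) = \left(-49169 - 29451\right) \left(\left(-77 + 4\right)^{2} + 5351\right) = - 78620 \left(\left(-73\right)^{2} + 5351\right) = - 78620 \left(5329 + 5351\right) = \left(-78620\right) 10680 = -839661600$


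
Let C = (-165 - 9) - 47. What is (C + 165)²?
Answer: 3136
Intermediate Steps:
C = -221 (C = -174 - 47 = -221)
(C + 165)² = (-221 + 165)² = (-56)² = 3136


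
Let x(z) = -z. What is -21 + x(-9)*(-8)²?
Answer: 555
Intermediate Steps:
-21 + x(-9)*(-8)² = -21 - 1*(-9)*(-8)² = -21 + 9*64 = -21 + 576 = 555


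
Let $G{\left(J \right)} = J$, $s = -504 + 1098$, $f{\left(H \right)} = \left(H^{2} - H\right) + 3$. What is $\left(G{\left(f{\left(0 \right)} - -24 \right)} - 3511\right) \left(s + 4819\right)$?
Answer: $-18858892$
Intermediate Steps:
$f{\left(H \right)} = 3 + H^{2} - H$
$s = 594$
$\left(G{\left(f{\left(0 \right)} - -24 \right)} - 3511\right) \left(s + 4819\right) = \left(\left(\left(3 + 0^{2} - 0\right) - -24\right) - 3511\right) \left(594 + 4819\right) = \left(\left(\left(3 + 0 + 0\right) + 24\right) - 3511\right) 5413 = \left(\left(3 + 24\right) - 3511\right) 5413 = \left(27 - 3511\right) 5413 = \left(-3484\right) 5413 = -18858892$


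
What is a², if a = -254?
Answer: 64516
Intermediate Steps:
a² = (-254)² = 64516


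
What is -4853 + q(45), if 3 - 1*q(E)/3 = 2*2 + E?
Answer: -4991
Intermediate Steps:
q(E) = -3 - 3*E (q(E) = 9 - 3*(2*2 + E) = 9 - 3*(4 + E) = 9 + (-12 - 3*E) = -3 - 3*E)
-4853 + q(45) = -4853 + (-3 - 3*45) = -4853 + (-3 - 135) = -4853 - 138 = -4991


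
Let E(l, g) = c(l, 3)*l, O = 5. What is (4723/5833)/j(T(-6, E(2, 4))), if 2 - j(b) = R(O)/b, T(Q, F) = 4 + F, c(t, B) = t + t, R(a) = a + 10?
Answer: 18892/17499 ≈ 1.0796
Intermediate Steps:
R(a) = 10 + a
c(t, B) = 2*t
E(l, g) = 2*l² (E(l, g) = (2*l)*l = 2*l²)
j(b) = 2 - 15/b (j(b) = 2 - (10 + 5)/b = 2 - 15/b)
(4723/5833)/j(T(-6, E(2, 4))) = (4723/5833)/(2 - 15/(4 + 2*2²)) = (4723*(1/5833))/(2 - 15/(4 + 2*4)) = 4723/(5833*(2 - 15/(4 + 8))) = 4723/(5833*(2 - 15/12)) = 4723/(5833*(2 - 15*1/12)) = 4723/(5833*(2 - 5/4)) = 4723/(5833*(¾)) = (4723/5833)*(4/3) = 18892/17499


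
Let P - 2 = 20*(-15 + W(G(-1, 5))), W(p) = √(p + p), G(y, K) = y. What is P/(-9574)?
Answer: 149/4787 - 10*I*√2/4787 ≈ 0.031126 - 0.0029543*I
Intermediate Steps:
W(p) = √2*√p (W(p) = √(2*p) = √2*√p)
P = -298 + 20*I*√2 (P = 2 + 20*(-15 + √2*√(-1)) = 2 + 20*(-15 + √2*I) = 2 + 20*(-15 + I*√2) = 2 + (-300 + 20*I*√2) = -298 + 20*I*√2 ≈ -298.0 + 28.284*I)
P/(-9574) = (-298 + 20*I*√2)/(-9574) = (-298 + 20*I*√2)*(-1/9574) = 149/4787 - 10*I*√2/4787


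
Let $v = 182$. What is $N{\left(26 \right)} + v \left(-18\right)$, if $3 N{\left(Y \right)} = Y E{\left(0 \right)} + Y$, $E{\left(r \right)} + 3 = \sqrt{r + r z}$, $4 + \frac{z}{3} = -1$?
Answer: $- \frac{9880}{3} \approx -3293.3$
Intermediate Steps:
$z = -15$ ($z = -12 + 3 \left(-1\right) = -12 - 3 = -15$)
$E{\left(r \right)} = -3 + \sqrt{14} \sqrt{- r}$ ($E{\left(r \right)} = -3 + \sqrt{r + r \left(-15\right)} = -3 + \sqrt{r - 15 r} = -3 + \sqrt{- 14 r} = -3 + \sqrt{14} \sqrt{- r}$)
$N{\left(Y \right)} = - \frac{2 Y}{3}$ ($N{\left(Y \right)} = \frac{Y \left(-3 + \sqrt{14} \sqrt{\left(-1\right) 0}\right) + Y}{3} = \frac{Y \left(-3 + \sqrt{14} \sqrt{0}\right) + Y}{3} = \frac{Y \left(-3 + \sqrt{14} \cdot 0\right) + Y}{3} = \frac{Y \left(-3 + 0\right) + Y}{3} = \frac{Y \left(-3\right) + Y}{3} = \frac{- 3 Y + Y}{3} = \frac{\left(-2\right) Y}{3} = - \frac{2 Y}{3}$)
$N{\left(26 \right)} + v \left(-18\right) = \left(- \frac{2}{3}\right) 26 + 182 \left(-18\right) = - \frac{52}{3} - 3276 = - \frac{9880}{3}$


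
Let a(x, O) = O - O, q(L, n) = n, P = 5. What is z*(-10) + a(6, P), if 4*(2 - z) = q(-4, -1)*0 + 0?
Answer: -20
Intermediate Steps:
a(x, O) = 0
z = 2 (z = 2 - (-1*0 + 0)/4 = 2 - (0 + 0)/4 = 2 - ¼*0 = 2 + 0 = 2)
z*(-10) + a(6, P) = 2*(-10) + 0 = -20 + 0 = -20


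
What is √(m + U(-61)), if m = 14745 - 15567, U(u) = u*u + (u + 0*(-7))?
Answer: √2838 ≈ 53.273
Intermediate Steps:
U(u) = u + u² (U(u) = u² + (u + 0) = u² + u = u + u²)
m = -822
√(m + U(-61)) = √(-822 - 61*(1 - 61)) = √(-822 - 61*(-60)) = √(-822 + 3660) = √2838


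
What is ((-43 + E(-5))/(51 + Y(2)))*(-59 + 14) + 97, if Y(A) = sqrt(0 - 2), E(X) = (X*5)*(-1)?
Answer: 293801/2603 - 810*I*sqrt(2)/2603 ≈ 112.87 - 0.44007*I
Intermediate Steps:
E(X) = -5*X (E(X) = (5*X)*(-1) = -5*X)
Y(A) = I*sqrt(2) (Y(A) = sqrt(-2) = I*sqrt(2))
((-43 + E(-5))/(51 + Y(2)))*(-59 + 14) + 97 = ((-43 - 5*(-5))/(51 + I*sqrt(2)))*(-59 + 14) + 97 = ((-43 + 25)/(51 + I*sqrt(2)))*(-45) + 97 = -18/(51 + I*sqrt(2))*(-45) + 97 = 810/(51 + I*sqrt(2)) + 97 = 97 + 810/(51 + I*sqrt(2))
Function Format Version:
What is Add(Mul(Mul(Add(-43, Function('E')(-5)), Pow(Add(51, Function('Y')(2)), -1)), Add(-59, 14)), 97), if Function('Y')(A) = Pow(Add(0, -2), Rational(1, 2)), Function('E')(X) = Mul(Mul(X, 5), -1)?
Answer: Add(Rational(293801, 2603), Mul(Rational(-810, 2603), I, Pow(2, Rational(1, 2)))) ≈ Add(112.87, Mul(-0.44007, I))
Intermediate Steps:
Function('E')(X) = Mul(-5, X) (Function('E')(X) = Mul(Mul(5, X), -1) = Mul(-5, X))
Function('Y')(A) = Mul(I, Pow(2, Rational(1, 2))) (Function('Y')(A) = Pow(-2, Rational(1, 2)) = Mul(I, Pow(2, Rational(1, 2))))
Add(Mul(Mul(Add(-43, Function('E')(-5)), Pow(Add(51, Function('Y')(2)), -1)), Add(-59, 14)), 97) = Add(Mul(Mul(Add(-43, Mul(-5, -5)), Pow(Add(51, Mul(I, Pow(2, Rational(1, 2)))), -1)), Add(-59, 14)), 97) = Add(Mul(Mul(Add(-43, 25), Pow(Add(51, Mul(I, Pow(2, Rational(1, 2)))), -1)), -45), 97) = Add(Mul(Mul(-18, Pow(Add(51, Mul(I, Pow(2, Rational(1, 2)))), -1)), -45), 97) = Add(Mul(810, Pow(Add(51, Mul(I, Pow(2, Rational(1, 2)))), -1)), 97) = Add(97, Mul(810, Pow(Add(51, Mul(I, Pow(2, Rational(1, 2)))), -1)))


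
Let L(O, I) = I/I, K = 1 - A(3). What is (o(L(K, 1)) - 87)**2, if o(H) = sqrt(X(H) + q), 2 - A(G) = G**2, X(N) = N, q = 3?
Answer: 7225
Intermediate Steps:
A(G) = 2 - G**2
K = 8 (K = 1 - (2 - 1*3**2) = 1 - (2 - 1*9) = 1 - (2 - 9) = 1 - 1*(-7) = 1 + 7 = 8)
L(O, I) = 1
o(H) = sqrt(3 + H) (o(H) = sqrt(H + 3) = sqrt(3 + H))
(o(L(K, 1)) - 87)**2 = (sqrt(3 + 1) - 87)**2 = (sqrt(4) - 87)**2 = (2 - 87)**2 = (-85)**2 = 7225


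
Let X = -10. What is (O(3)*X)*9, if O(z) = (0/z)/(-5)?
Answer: 0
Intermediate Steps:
O(z) = 0 (O(z) = 0*(-⅕) = 0)
(O(3)*X)*9 = (0*(-10))*9 = 0*9 = 0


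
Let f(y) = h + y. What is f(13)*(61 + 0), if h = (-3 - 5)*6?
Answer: -2135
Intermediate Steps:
h = -48 (h = -8*6 = -48)
f(y) = -48 + y
f(13)*(61 + 0) = (-48 + 13)*(61 + 0) = -35*61 = -2135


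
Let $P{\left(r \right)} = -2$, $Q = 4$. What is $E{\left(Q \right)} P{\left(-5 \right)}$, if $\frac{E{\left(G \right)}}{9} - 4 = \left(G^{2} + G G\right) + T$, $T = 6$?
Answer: $-756$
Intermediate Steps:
$E{\left(G \right)} = 90 + 18 G^{2}$ ($E{\left(G \right)} = 36 + 9 \left(\left(G^{2} + G G\right) + 6\right) = 36 + 9 \left(\left(G^{2} + G^{2}\right) + 6\right) = 36 + 9 \left(2 G^{2} + 6\right) = 36 + 9 \left(6 + 2 G^{2}\right) = 36 + \left(54 + 18 G^{2}\right) = 90 + 18 G^{2}$)
$E{\left(Q \right)} P{\left(-5 \right)} = \left(90 + 18 \cdot 4^{2}\right) \left(-2\right) = \left(90 + 18 \cdot 16\right) \left(-2\right) = \left(90 + 288\right) \left(-2\right) = 378 \left(-2\right) = -756$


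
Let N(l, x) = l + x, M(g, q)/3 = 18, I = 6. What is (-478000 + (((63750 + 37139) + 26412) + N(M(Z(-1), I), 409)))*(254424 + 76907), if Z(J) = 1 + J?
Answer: -116044044116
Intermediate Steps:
M(g, q) = 54 (M(g, q) = 3*18 = 54)
(-478000 + (((63750 + 37139) + 26412) + N(M(Z(-1), I), 409)))*(254424 + 76907) = (-478000 + (((63750 + 37139) + 26412) + (54 + 409)))*(254424 + 76907) = (-478000 + ((100889 + 26412) + 463))*331331 = (-478000 + (127301 + 463))*331331 = (-478000 + 127764)*331331 = -350236*331331 = -116044044116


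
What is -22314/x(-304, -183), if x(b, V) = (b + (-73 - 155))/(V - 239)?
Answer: -2354127/133 ≈ -17700.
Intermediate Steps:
x(b, V) = (-228 + b)/(-239 + V) (x(b, V) = (b - 228)/(-239 + V) = (-228 + b)/(-239 + V))
-22314/x(-304, -183) = -22314*(-239 - 183)/(-228 - 304) = -22314/(-532/(-422)) = -22314/((-1/422*(-532))) = -22314/266/211 = -22314*211/266 = -2354127/133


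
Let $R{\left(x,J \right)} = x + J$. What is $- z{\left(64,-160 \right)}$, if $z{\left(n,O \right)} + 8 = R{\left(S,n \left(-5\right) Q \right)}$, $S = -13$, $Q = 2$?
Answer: $661$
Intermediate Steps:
$R{\left(x,J \right)} = J + x$
$z{\left(n,O \right)} = -21 - 10 n$ ($z{\left(n,O \right)} = -8 + \left(n \left(-5\right) 2 - 13\right) = -8 + \left(- 5 n 2 - 13\right) = -8 - \left(13 + 10 n\right) = -21 - 10 n$)
$- z{\left(64,-160 \right)} = - (-21 - 640) = \left(-1\right) \left(-661\right) = 661$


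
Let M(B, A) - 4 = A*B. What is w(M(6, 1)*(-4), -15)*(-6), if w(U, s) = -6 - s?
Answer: -54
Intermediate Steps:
M(B, A) = 4 + A*B
w(M(6, 1)*(-4), -15)*(-6) = (-6 - 1*(-15))*(-6) = (-6 + 15)*(-6) = 9*(-6) = -54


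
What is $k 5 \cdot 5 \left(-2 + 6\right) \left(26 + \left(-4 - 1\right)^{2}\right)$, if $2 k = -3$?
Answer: $-7650$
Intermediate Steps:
$k = - \frac{3}{2}$ ($k = \frac{1}{2} \left(-3\right) = - \frac{3}{2} \approx -1.5$)
$k 5 \cdot 5 \left(-2 + 6\right) \left(26 + \left(-4 - 1\right)^{2}\right) = \left(- \frac{3}{2}\right) 5 \cdot 5 \left(-2 + 6\right) \left(26 + \left(-4 - 1\right)^{2}\right) = \left(- \frac{15}{2}\right) 5 \cdot 4 \left(26 + \left(-5\right)^{2}\right) = \left(- \frac{75}{2}\right) 4 \left(26 + 25\right) = \left(-150\right) 51 = -7650$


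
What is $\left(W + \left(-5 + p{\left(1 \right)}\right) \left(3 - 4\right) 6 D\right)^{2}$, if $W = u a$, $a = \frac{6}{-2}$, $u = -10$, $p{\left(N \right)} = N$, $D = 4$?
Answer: $15876$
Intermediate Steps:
$a = -3$ ($a = 6 \left(- \frac{1}{2}\right) = -3$)
$W = 30$ ($W = \left(-10\right) \left(-3\right) = 30$)
$\left(W + \left(-5 + p{\left(1 \right)}\right) \left(3 - 4\right) 6 D\right)^{2} = \left(30 + \left(-5 + 1\right) \left(3 - 4\right) 6 \cdot 4\right)^{2} = \left(30 + - 4 \left(\left(-1\right) 6\right) 4\right)^{2} = \left(30 + \left(-4\right) \left(-6\right) 4\right)^{2} = \left(30 + 24 \cdot 4\right)^{2} = \left(30 + 96\right)^{2} = 126^{2} = 15876$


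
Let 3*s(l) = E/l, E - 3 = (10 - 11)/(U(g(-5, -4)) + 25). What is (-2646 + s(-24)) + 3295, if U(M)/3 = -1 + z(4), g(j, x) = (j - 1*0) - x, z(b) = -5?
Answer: 81769/126 ≈ 648.96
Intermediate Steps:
g(j, x) = j - x (g(j, x) = (j + 0) - x = j - x)
U(M) = -18 (U(M) = 3*(-1 - 5) = 3*(-6) = -18)
E = 20/7 (E = 3 + (10 - 11)/(-18 + 25) = 3 - 1/7 = 3 - 1*⅐ = 3 - ⅐ = 20/7 ≈ 2.8571)
s(l) = 20/(21*l) (s(l) = (20/(7*l))/3 = 20/(21*l))
(-2646 + s(-24)) + 3295 = (-2646 + (20/21)/(-24)) + 3295 = (-2646 + (20/21)*(-1/24)) + 3295 = (-2646 - 5/126) + 3295 = -333401/126 + 3295 = 81769/126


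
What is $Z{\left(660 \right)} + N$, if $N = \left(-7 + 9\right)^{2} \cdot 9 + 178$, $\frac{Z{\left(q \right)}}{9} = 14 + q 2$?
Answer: $12220$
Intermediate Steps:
$Z{\left(q \right)} = 126 + 18 q$ ($Z{\left(q \right)} = 9 \left(14 + q 2\right) = 9 \left(14 + 2 q\right) = 126 + 18 q$)
$N = 214$ ($N = 2^{2} \cdot 9 + 178 = 4 \cdot 9 + 178 = 36 + 178 = 214$)
$Z{\left(660 \right)} + N = \left(126 + 18 \cdot 660\right) + 214 = \left(126 + 11880\right) + 214 = 12006 + 214 = 12220$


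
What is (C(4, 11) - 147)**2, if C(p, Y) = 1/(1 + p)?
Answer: 538756/25 ≈ 21550.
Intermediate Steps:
(C(4, 11) - 147)**2 = (1/(1 + 4) - 147)**2 = (1/5 - 147)**2 = (-734/5)**2 = 538756/25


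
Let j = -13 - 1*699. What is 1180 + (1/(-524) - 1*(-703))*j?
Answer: -65415458/131 ≈ -4.9935e+5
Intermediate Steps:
j = -712 (j = -13 - 699 = -712)
1180 + (1/(-524) - 1*(-703))*j = 1180 + (1/(-524) - 1*(-703))*(-712) = 1180 + (-1/524 + 703)*(-712) = 1180 + (368371/524)*(-712) = 1180 - 65570038/131 = -65415458/131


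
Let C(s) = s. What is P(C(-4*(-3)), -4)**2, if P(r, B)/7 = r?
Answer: 7056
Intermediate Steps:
P(r, B) = 7*r
P(C(-4*(-3)), -4)**2 = (7*(-4*(-3)))**2 = (7*12)**2 = 84**2 = 7056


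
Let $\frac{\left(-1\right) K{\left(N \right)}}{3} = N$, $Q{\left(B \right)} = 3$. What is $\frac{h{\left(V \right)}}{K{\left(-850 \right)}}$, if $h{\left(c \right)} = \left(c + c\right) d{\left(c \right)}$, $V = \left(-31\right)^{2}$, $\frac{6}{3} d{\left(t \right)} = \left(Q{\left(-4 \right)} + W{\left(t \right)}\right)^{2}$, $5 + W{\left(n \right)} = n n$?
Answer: $\frac{819624736969921}{2550} \approx 3.2142 \cdot 10^{11}$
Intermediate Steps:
$K{\left(N \right)} = - 3 N$
$W{\left(n \right)} = -5 + n^{2}$ ($W{\left(n \right)} = -5 + n n = -5 + n^{2}$)
$d{\left(t \right)} = \frac{\left(-2 + t^{2}\right)^{2}}{2}$ ($d{\left(t \right)} = \frac{\left(3 + \left(-5 + t^{2}\right)\right)^{2}}{2} = \frac{\left(-2 + t^{2}\right)^{2}}{2}$)
$V = 961$
$h{\left(c \right)} = c \left(-2 + c^{2}\right)^{2}$ ($h{\left(c \right)} = \left(c + c\right) \frac{\left(-2 + c^{2}\right)^{2}}{2} = 2 c \frac{\left(-2 + c^{2}\right)^{2}}{2} = c \left(-2 + c^{2}\right)^{2}$)
$\frac{h{\left(V \right)}}{K{\left(-850 \right)}} = \frac{961 \left(-2 + 961^{2}\right)^{2}}{\left(-3\right) \left(-850\right)} = \frac{961 \left(-2 + 923521\right)^{2}}{2550} = 961 \cdot 923519^{2} \cdot \frac{1}{2550} = 961 \cdot 852887343361 \cdot \frac{1}{2550} = 819624736969921 \cdot \frac{1}{2550} = \frac{819624736969921}{2550}$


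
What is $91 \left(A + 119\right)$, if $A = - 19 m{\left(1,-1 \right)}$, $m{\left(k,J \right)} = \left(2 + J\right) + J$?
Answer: $10829$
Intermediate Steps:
$m{\left(k,J \right)} = 2 + 2 J$
$A = 0$ ($A = - 19 \left(2 + 2 \left(-1\right)\right) = - 19 \left(2 - 2\right) = \left(-19\right) 0 = 0$)
$91 \left(A + 119\right) = 91 \left(0 + 119\right) = 91 \cdot 119 = 10829$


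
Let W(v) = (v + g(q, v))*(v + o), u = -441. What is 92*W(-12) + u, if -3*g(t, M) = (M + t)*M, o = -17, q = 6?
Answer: 95607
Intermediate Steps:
g(t, M) = -M*(M + t)/3 (g(t, M) = -(M + t)*M/3 = -M*(M + t)/3)
W(v) = (-17 + v)*(v - v*(6 + v)/3) (W(v) = (v - v*(v + 6)/3)*(v - 17) = (v - v*(6 + v)/3)*(-17 + v) = (-17 + v)*(v - v*(6 + v)/3))
92*W(-12) + u = 92*((⅓)*(-12)*(51 - 1*(-12)² + 14*(-12))) - 441 = 92*((⅓)*(-12)*(51 - 1*144 - 168)) - 441 = 92*((⅓)*(-12)*(51 - 144 - 168)) - 441 = 92*((⅓)*(-12)*(-261)) - 441 = 92*1044 - 441 = 96048 - 441 = 95607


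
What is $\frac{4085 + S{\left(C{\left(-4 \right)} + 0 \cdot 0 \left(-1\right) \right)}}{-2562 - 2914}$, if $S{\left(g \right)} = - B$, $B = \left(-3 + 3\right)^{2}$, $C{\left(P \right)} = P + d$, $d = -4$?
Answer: $- \frac{4085}{5476} \approx -0.74598$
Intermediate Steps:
$C{\left(P \right)} = -4 + P$ ($C{\left(P \right)} = P - 4 = -4 + P$)
$B = 0$ ($B = 0^{2} = 0$)
$S{\left(g \right)} = 0$ ($S{\left(g \right)} = \left(-1\right) 0 = 0$)
$\frac{4085 + S{\left(C{\left(-4 \right)} + 0 \cdot 0 \left(-1\right) \right)}}{-2562 - 2914} = \frac{4085 + 0}{-2562 - 2914} = \frac{4085}{-5476} = 4085 \left(- \frac{1}{5476}\right) = - \frac{4085}{5476}$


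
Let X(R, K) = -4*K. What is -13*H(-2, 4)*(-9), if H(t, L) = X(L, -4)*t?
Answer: -3744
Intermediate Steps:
H(t, L) = 16*t (H(t, L) = (-4*(-4))*t = 16*t)
-13*H(-2, 4)*(-9) = -208*(-2)*(-9) = -13*(-32)*(-9) = 416*(-9) = -3744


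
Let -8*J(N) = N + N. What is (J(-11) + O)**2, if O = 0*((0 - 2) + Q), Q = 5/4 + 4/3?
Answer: 121/16 ≈ 7.5625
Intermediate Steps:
J(N) = -N/4 (J(N) = -(N + N)/8 = -N/4)
Q = 31/12 (Q = 5*(1/4) + 4*(1/3) = 5/4 + 4/3 = 31/12 ≈ 2.5833)
O = 0 (O = 0*((0 - 2) + 31/12) = 0*(-2 + 31/12) = 0*(7/12) = 0)
(J(-11) + O)**2 = (-1/4*(-11) + 0)**2 = (11/4 + 0)**2 = (11/4)**2 = 121/16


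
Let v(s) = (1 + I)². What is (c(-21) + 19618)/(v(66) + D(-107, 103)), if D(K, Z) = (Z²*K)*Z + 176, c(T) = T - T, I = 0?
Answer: -9809/58460806 ≈ -0.00016779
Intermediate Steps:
c(T) = 0
v(s) = 1 (v(s) = (1 + 0)² = 1² = 1)
D(K, Z) = 176 + K*Z³ (D(K, Z) = (K*Z²)*Z + 176 = K*Z³ + 176 = 176 + K*Z³)
(c(-21) + 19618)/(v(66) + D(-107, 103)) = (0 + 19618)/(1 + (176 - 107*103³)) = 19618/(1 + (176 - 107*1092727)) = 19618/(1 + (176 - 116921789)) = 19618/(1 - 116921613) = 19618/(-116921612) = 19618*(-1/116921612) = -9809/58460806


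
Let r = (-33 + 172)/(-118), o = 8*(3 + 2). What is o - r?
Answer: 4859/118 ≈ 41.178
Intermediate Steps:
o = 40 (o = 8*5 = 40)
r = -139/118 (r = 139*(-1/118) = -139/118 ≈ -1.1780)
o - r = 40 - 1*(-139/118) = 40 + 139/118 = 4859/118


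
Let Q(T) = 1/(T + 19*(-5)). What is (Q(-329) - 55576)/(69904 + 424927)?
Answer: -23564225/209808344 ≈ -0.11231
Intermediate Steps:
Q(T) = 1/(-95 + T) (Q(T) = 1/(T - 95) = 1/(-95 + T))
(Q(-329) - 55576)/(69904 + 424927) = (1/(-95 - 329) - 55576)/(69904 + 424927) = (1/(-424) - 55576)/494831 = (-1/424 - 55576)*(1/494831) = -23564225/424*1/494831 = -23564225/209808344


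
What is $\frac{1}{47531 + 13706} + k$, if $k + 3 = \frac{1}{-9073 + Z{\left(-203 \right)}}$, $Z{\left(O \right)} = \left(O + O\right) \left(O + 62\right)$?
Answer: $- \frac{8849800593}{2949970001} \approx -3.0$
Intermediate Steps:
$Z{\left(O \right)} = 2 O \left(62 + O\right)$
$k = - \frac{144518}{48173}$ ($k = -3 + \frac{1}{-9073 + 2 \left(-203\right) \left(62 - 203\right)} = -3 + \frac{1}{-9073 + 2 \left(-203\right) \left(-141\right)} = -3 + \frac{1}{-9073 + 57246} = -3 + \frac{1}{48173} = - \frac{144518}{48173} \approx -3.0$)
$\frac{1}{47531 + 13706} + k = \frac{1}{47531 + 13706} - \frac{144518}{48173} = \frac{1}{61237} - \frac{144518}{48173} = - \frac{8849800593}{2949970001}$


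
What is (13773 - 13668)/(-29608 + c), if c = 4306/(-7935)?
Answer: -119025/33563398 ≈ -0.0035463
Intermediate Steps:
c = -4306/7935 (c = 4306*(-1/7935) = -4306/7935 ≈ -0.54266)
(13773 - 13668)/(-29608 + c) = (13773 - 13668)/(-29608 - 4306/7935) = 105/(-234943786/7935) = 105*(-7935/234943786) = -119025/33563398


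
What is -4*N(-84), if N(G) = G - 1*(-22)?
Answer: 248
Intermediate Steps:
N(G) = 22 + G (N(G) = G + 22 = 22 + G)
-4*N(-84) = -4*(22 - 84) = -4*(-62) = 248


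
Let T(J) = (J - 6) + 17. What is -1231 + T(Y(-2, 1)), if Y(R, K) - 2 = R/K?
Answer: -1220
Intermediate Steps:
Y(R, K) = 2 + R/K
T(J) = 11 + J (T(J) = (-6 + J) + 17 = 11 + J)
-1231 + T(Y(-2, 1)) = -1231 + (11 + (2 - 2/1)) = -1231 + (11 + (2 - 2*1)) = -1231 + (11 + (2 - 2)) = -1231 + (11 + 0) = -1231 + 11 = -1220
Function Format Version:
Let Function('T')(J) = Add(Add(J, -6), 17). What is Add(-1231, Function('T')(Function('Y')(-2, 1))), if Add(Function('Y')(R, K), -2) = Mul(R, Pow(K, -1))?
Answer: -1220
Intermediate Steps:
Function('Y')(R, K) = Add(2, Mul(R, Pow(K, -1)))
Function('T')(J) = Add(11, J) (Function('T')(J) = Add(Add(-6, J), 17) = Add(11, J))
Add(-1231, Function('T')(Function('Y')(-2, 1))) = Add(-1231, Add(11, Add(2, Mul(-2, Pow(1, -1))))) = Add(-1231, Add(11, Add(2, Mul(-2, 1)))) = Add(-1231, Add(11, Add(2, -2))) = Add(-1231, Add(11, 0)) = Add(-1231, 11) = -1220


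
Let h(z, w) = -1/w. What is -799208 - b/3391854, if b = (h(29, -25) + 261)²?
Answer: -847124037429338/1059954375 ≈ -7.9921e+5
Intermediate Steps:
b = 42588676/625 (b = (-1/(-25) + 261)² = (-1*(-1/25) + 261)² = (1/25 + 261)² = (6526/25)² = 42588676/625 ≈ 68142.)
-799208 - b/3391854 = -799208 - 42588676/(625*3391854) = -799208 - 1*21294338/1059954375 = -799208 - 21294338/1059954375 = -847124037429338/1059954375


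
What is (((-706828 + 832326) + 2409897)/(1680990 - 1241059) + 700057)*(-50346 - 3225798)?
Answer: -1008984573370362528/439931 ≈ -2.2935e+12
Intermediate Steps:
(((-706828 + 832326) + 2409897)/(1680990 - 1241059) + 700057)*(-50346 - 3225798) = ((125498 + 2409897)/439931 + 700057)*(-3276144) = (2535395*(1/439931) + 700057)*(-3276144) = (2535395/439931 + 700057)*(-3276144) = (307979311462/439931)*(-3276144) = -1008984573370362528/439931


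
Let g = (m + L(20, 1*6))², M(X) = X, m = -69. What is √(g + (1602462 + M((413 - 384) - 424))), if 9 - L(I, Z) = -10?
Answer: √1604567 ≈ 1266.7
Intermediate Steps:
L(I, Z) = 19 (L(I, Z) = 9 - 1*(-10) = 9 + 10 = 19)
g = 2500 (g = (-69 + 19)² = (-50)² = 2500)
√(g + (1602462 + M((413 - 384) - 424))) = √(2500 + (1602462 + ((413 - 384) - 424))) = √(2500 + (1602462 + (29 - 424))) = √(2500 + (1602462 - 395)) = √(2500 + 1602067) = √1604567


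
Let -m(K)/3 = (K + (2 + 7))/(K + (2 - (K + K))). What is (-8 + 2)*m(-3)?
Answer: 108/5 ≈ 21.600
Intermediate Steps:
m(K) = -3*(9 + K)/(2 - K) (m(K) = -3*(K + (2 + 7))/(K + (2 - (K + K))) = -3*(K + 9)/(K + (2 - 2*K)) = -3*(9 + K)/(K + (2 - 2*K)) = -3*(9 + K)/(2 - K))
(-8 + 2)*m(-3) = (-8 + 2)*(3*(9 - 3)/(-2 - 3)) = -18*6/(-5) = -18*(-1)*6/5 = -6*(-18/5) = 108/5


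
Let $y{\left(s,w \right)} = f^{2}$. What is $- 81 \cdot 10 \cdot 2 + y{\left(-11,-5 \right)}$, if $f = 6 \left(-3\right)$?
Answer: $-1296$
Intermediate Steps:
$f = -18$
$y{\left(s,w \right)} = 324$ ($y{\left(s,w \right)} = \left(-18\right)^{2} = 324$)
$- 81 \cdot 10 \cdot 2 + y{\left(-11,-5 \right)} = - 81 \cdot 10 \cdot 2 + 324 = \left(-81\right) 20 + 324 = -1620 + 324 = -1296$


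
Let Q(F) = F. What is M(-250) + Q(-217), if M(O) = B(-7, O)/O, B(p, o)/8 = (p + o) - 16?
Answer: -26033/125 ≈ -208.26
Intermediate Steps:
B(p, o) = -128 + 8*o + 8*p (B(p, o) = 8*((p + o) - 16) = 8*((o + p) - 16) = 8*(-16 + o + p) = -128 + 8*o + 8*p)
M(O) = (-184 + 8*O)/O (M(O) = (-128 + 8*O + 8*(-7))/O = (-128 + 8*O - 56)/O = (-184 + 8*O)/O)
M(-250) + Q(-217) = (8 - 184/(-250)) - 217 = (8 - 184*(-1/250)) - 217 = (8 + 92/125) - 217 = 1092/125 - 217 = -26033/125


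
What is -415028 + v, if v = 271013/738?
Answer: -306019651/738 ≈ -4.1466e+5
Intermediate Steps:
v = 271013/738 (v = 271013*(1/738) = 271013/738 ≈ 367.23)
-415028 + v = -415028 + 271013/738 = -306019651/738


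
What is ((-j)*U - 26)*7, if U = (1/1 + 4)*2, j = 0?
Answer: -182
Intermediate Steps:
U = 10 (U = (1 + 4)*2 = 5*2 = 10)
((-j)*U - 26)*7 = (-1*0*10 - 26)*7 = (0*10 - 26)*7 = (0 - 26)*7 = -26*7 = -182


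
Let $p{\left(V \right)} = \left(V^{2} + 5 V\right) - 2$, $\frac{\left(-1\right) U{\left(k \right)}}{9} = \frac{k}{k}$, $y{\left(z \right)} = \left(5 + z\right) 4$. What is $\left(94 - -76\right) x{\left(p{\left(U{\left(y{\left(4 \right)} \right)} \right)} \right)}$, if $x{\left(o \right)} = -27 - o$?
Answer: $-10370$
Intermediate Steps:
$y{\left(z \right)} = 20 + 4 z$
$U{\left(k \right)} = -9$ ($U{\left(k \right)} = - 9 \frac{k}{k} = \left(-9\right) 1 = -9$)
$p{\left(V \right)} = -2 + V^{2} + 5 V$
$\left(94 - -76\right) x{\left(p{\left(U{\left(y{\left(4 \right)} \right)} \right)} \right)} = \left(94 - -76\right) \left(-27 - \left(-2 + \left(-9\right)^{2} + 5 \left(-9\right)\right)\right) = \left(94 + 76\right) \left(-27 - \left(-2 + 81 - 45\right)\right) = 170 \left(-27 - 34\right) = 170 \left(-61\right) = -10370$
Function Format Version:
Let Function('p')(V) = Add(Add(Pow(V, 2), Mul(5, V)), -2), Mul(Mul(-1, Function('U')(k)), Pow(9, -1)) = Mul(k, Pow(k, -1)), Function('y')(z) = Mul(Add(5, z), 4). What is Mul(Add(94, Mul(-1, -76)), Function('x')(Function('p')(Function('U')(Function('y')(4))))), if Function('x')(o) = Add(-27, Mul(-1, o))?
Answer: -10370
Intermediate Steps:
Function('y')(z) = Add(20, Mul(4, z))
Function('U')(k) = -9 (Function('U')(k) = Mul(-9, Mul(k, Pow(k, -1))) = Mul(-9, 1) = -9)
Function('p')(V) = Add(-2, Pow(V, 2), Mul(5, V))
Mul(Add(94, Mul(-1, -76)), Function('x')(Function('p')(Function('U')(Function('y')(4))))) = Mul(Add(94, Mul(-1, -76)), Add(-27, Mul(-1, Add(-2, Pow(-9, 2), Mul(5, -9))))) = Mul(Add(94, 76), Add(-27, Mul(-1, Add(-2, 81, -45)))) = Mul(170, Add(-27, Mul(-1, 34))) = Mul(170, Add(-27, -34)) = Mul(170, -61) = -10370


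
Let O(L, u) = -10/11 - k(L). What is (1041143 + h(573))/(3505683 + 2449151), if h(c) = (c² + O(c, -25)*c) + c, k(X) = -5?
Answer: 7548140/32751587 ≈ 0.23047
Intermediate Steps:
O(L, u) = 45/11 (O(L, u) = -10/11 - 1*(-5) = -10*1/11 + 5 = -10/11 + 5 = 45/11)
h(c) = c² + 56*c/11 (h(c) = (c² + 45*c/11) + c = c² + 56*c/11)
(1041143 + h(573))/(3505683 + 2449151) = (1041143 + (1/11)*573*(56 + 11*573))/(3505683 + 2449151) = (1041143 + (1/11)*573*(56 + 6303))/5954834 = (1041143 + (1/11)*573*6359)*(1/5954834) = (1041143 + 3643707/11)*(1/5954834) = (15096280/11)*(1/5954834) = 7548140/32751587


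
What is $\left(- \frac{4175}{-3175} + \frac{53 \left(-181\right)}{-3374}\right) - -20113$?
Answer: $\frac{8620162043}{428498} \approx 20117.0$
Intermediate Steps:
$\left(- \frac{4175}{-3175} + \frac{53 \left(-181\right)}{-3374}\right) - -20113 = \left(\left(-4175\right) \left(- \frac{1}{3175}\right) - - \frac{9593}{3374}\right) + 20113 = \left(\frac{167}{127} + \frac{9593}{3374}\right) + 20113 = \frac{1781769}{428498} + 20113 = \frac{8620162043}{428498}$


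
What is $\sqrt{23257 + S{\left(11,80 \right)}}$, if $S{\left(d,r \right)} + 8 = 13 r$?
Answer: $\sqrt{24289} \approx 155.85$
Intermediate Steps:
$S{\left(d,r \right)} = -8 + 13 r$
$\sqrt{23257 + S{\left(11,80 \right)}} = \sqrt{23257 + \left(-8 + 13 \cdot 80\right)} = \sqrt{23257 + \left(-8 + 1040\right)} = \sqrt{23257 + 1032} = \sqrt{24289}$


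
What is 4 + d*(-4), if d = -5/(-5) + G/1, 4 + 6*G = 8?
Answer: -8/3 ≈ -2.6667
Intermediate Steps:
G = 2/3 (G = -2/3 + (1/6)*8 = -2/3 + 4/3 = 2/3 ≈ 0.66667)
d = 5/3 (d = -5/(-5) + (2/3)/1 = -5*(-1/5) + (2/3)*1 = 1 + 2/3 = 5/3 ≈ 1.6667)
4 + d*(-4) = 4 + (5/3)*(-4) = 4 - 20/3 = -8/3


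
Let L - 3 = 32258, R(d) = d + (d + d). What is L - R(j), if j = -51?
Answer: 32414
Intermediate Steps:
R(d) = 3*d (R(d) = d + 2*d = 3*d)
L = 32261 (L = 3 + 32258 = 32261)
L - R(j) = 32261 - 3*(-51) = 32261 - 1*(-153) = 32261 + 153 = 32414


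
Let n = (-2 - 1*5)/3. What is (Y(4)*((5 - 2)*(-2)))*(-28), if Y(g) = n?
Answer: -392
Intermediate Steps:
n = -7/3 (n = (-2 - 5)*(⅓) = -7*⅓ = -7/3 ≈ -2.3333)
Y(g) = -7/3
(Y(4)*((5 - 2)*(-2)))*(-28) = -7*(5 - 2)*(-2)/3*(-28) = -7*(-2)*(-28) = -7/3*(-6)*(-28) = 14*(-28) = -392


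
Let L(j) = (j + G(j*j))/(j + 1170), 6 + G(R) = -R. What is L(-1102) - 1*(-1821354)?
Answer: 30659140/17 ≈ 1.8035e+6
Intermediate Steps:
G(R) = -6 - R
L(j) = (-6 + j - j**2)/(1170 + j) (L(j) = (j + (-6 - j*j))/(j + 1170) = (j + (-6 - j**2))/(1170 + j) = (-6 + j - j**2)/(1170 + j))
L(-1102) - 1*(-1821354) = (-6 - 1102 - 1*(-1102)**2)/(1170 - 1102) - 1*(-1821354) = (-6 - 1102 - 1*1214404)/68 + 1821354 = (-6 - 1102 - 1214404)/68 + 1821354 = (1/68)*(-1215512) + 1821354 = -303878/17 + 1821354 = 30659140/17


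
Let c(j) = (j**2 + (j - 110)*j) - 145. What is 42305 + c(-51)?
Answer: 52972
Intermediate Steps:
c(j) = -145 + j**2 + j*(-110 + j) (c(j) = (j**2 + (-110 + j)*j) - 145 = (j**2 + j*(-110 + j)) - 145 = -145 + j**2 + j*(-110 + j))
42305 + c(-51) = 42305 + (-145 - 110*(-51) + 2*(-51)**2) = 42305 + (-145 + 5610 + 2*2601) = 42305 + (-145 + 5610 + 5202) = 42305 + 10667 = 52972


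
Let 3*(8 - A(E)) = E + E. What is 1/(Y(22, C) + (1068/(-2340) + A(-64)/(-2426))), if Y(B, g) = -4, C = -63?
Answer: -236535/1059037 ≈ -0.22335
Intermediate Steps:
A(E) = 8 - 2*E/3 (A(E) = 8 - (E + E)/3 = 8 - 2*E/3)
1/(Y(22, C) + (1068/(-2340) + A(-64)/(-2426))) = 1/(-4 + (1068/(-2340) + (8 - 2/3*(-64))/(-2426))) = 1/(-4 + (1068*(-1/2340) + (8 + 128/3)*(-1/2426))) = 1/(-4 + (-89/195 + (152/3)*(-1/2426))) = 1/(-4 + (-89/195 - 76/3639)) = 1/(-4 - 112897/236535) = 1/(-1059037/236535) = -236535/1059037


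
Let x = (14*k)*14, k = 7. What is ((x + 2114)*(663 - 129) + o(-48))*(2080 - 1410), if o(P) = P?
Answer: 1247188920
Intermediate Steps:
x = 1372 (x = (14*7)*14 = 98*14 = 1372)
((x + 2114)*(663 - 129) + o(-48))*(2080 - 1410) = ((1372 + 2114)*(663 - 129) - 48)*(2080 - 1410) = (3486*534 - 48)*670 = (1861524 - 48)*670 = 1861476*670 = 1247188920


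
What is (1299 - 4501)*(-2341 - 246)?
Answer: 8283574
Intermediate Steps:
(1299 - 4501)*(-2341 - 246) = -3202*(-2587) = 8283574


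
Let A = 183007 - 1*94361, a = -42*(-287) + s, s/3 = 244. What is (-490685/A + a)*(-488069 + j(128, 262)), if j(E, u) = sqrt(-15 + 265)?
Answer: -552951463305899/88646 + 5664685355*sqrt(10)/88646 ≈ -6.2375e+9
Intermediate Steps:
s = 732 (s = 3*244 = 732)
a = 12786 (a = -42*(-287) + 732 = 12054 + 732 = 12786)
j(E, u) = 5*sqrt(10) (j(E, u) = sqrt(250) = 5*sqrt(10))
A = 88646 (A = 183007 - 94361 = 88646)
(-490685/A + a)*(-488069 + j(128, 262)) = (-490685/88646 + 12786)*(-488069 + 5*sqrt(10)) = 1132937071*(-488069 + 5*sqrt(10))/88646 = -552951463305899/88646 + 5664685355*sqrt(10)/88646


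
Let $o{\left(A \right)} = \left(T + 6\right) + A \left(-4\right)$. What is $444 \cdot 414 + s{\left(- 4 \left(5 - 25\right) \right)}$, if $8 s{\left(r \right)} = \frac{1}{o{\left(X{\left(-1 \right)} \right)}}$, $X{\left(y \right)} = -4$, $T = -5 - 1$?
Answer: $\frac{23528449}{128} \approx 1.8382 \cdot 10^{5}$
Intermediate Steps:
$T = -6$
$o{\left(A \right)} = - 4 A$ ($o{\left(A \right)} = \left(-6 + 6\right) + A \left(-4\right) = 0 - 4 A = - 4 A$)
$s{\left(r \right)} = \frac{1}{128}$ ($s{\left(r \right)} = \frac{1}{8 \left(\left(-4\right) \left(-4\right)\right)} = \frac{1}{8 \cdot 16} = \frac{1}{8} \cdot \frac{1}{16} = \frac{1}{128}$)
$444 \cdot 414 + s{\left(- 4 \left(5 - 25\right) \right)} = 444 \cdot 414 + \frac{1}{128} = 183816 + \frac{1}{128} = \frac{23528449}{128}$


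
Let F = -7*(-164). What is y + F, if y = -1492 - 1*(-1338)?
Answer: 994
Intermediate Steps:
y = -154 (y = -1492 + 1338 = -154)
F = 1148
y + F = -154 + 1148 = 994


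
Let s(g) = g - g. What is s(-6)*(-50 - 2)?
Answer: 0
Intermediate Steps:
s(g) = 0
s(-6)*(-50 - 2) = 0*(-50 - 2) = 0*(-52) = 0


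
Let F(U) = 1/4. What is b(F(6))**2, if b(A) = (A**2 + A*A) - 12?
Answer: 9025/64 ≈ 141.02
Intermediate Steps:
F(U) = 1/4
b(A) = -12 + 2*A**2 (b(A) = (A**2 + A**2) - 12 = 2*A**2 - 12 = -12 + 2*A**2)
b(F(6))**2 = (-12 + 2*(1/4)**2)**2 = (-12 + 2*(1/16))**2 = (-12 + 1/8)**2 = (-95/8)**2 = 9025/64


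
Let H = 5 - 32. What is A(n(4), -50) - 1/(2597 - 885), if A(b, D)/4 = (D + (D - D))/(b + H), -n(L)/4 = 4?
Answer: 342357/73616 ≈ 4.6506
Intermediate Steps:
H = -27
n(L) = -16 (n(L) = -4*4 = -16)
A(b, D) = 4*D/(-27 + b) (A(b, D) = 4*((D + (D - D))/(b - 27)) = 4*((D + 0)/(-27 + b)) = 4*(D/(-27 + b)) = 4*D/(-27 + b))
A(n(4), -50) - 1/(2597 - 885) = 4*(-50)/(-27 - 16) - 1/(2597 - 885) = 4*(-50)/(-43) - 1/1712 = 4*(-50)*(-1/43) - 1*1/1712 = 200/43 - 1/1712 = 342357/73616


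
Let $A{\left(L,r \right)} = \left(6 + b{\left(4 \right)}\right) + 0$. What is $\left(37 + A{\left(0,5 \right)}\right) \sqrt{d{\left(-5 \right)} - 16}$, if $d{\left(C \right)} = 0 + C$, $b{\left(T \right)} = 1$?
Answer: $44 i \sqrt{21} \approx 201.63 i$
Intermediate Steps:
$d{\left(C \right)} = C$
$A{\left(L,r \right)} = 7$ ($A{\left(L,r \right)} = \left(6 + 1\right) + 0 = 7 + 0 = 7$)
$\left(37 + A{\left(0,5 \right)}\right) \sqrt{d{\left(-5 \right)} - 16} = \left(37 + 7\right) \sqrt{-5 - 16} = 44 \sqrt{-21} = 44 i \sqrt{21}$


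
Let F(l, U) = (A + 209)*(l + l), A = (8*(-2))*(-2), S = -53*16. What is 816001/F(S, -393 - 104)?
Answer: -816001/408736 ≈ -1.9964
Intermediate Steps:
S = -848
A = 32 (A = -16*(-2) = 32)
F(l, U) = 482*l (F(l, U) = (32 + 209)*(l + l) = 241*(2*l) = 482*l)
816001/F(S, -393 - 104) = 816001/((482*(-848))) = 816001/(-408736) = 816001*(-1/408736) = -816001/408736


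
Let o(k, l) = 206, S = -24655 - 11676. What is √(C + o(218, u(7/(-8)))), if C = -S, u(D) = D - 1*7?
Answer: √36537 ≈ 191.15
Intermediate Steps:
S = -36331
u(D) = -7 + D (u(D) = D - 7 = -7 + D)
C = 36331 (C = -1*(-36331) = 36331)
√(C + o(218, u(7/(-8)))) = √(36331 + 206) = √36537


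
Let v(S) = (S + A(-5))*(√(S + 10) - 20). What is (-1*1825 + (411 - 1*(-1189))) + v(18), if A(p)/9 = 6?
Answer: -1665 + 144*√7 ≈ -1284.0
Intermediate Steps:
A(p) = 54 (A(p) = 9*6 = 54)
v(S) = (-20 + √(10 + S))*(54 + S) (v(S) = (S + 54)*(√(S + 10) - 20) = (54 + S)*(√(10 + S) - 20) = (54 + S)*(-20 + √(10 + S)) = (-20 + √(10 + S))*(54 + S))
(-1*1825 + (411 - 1*(-1189))) + v(18) = (-1*1825 + (411 - 1*(-1189))) + (-1080 - 20*18 + 54*√(10 + 18) + 18*√(10 + 18)) = (-1825 + (411 + 1189)) + (-1080 - 360 + 54*√28 + 18*√28) = (-1825 + 1600) + (-1080 - 360 + 54*(2*√7) + 18*(2*√7)) = -225 + (-1080 - 360 + 108*√7 + 36*√7) = -225 + (-1440 + 144*√7) = -1665 + 144*√7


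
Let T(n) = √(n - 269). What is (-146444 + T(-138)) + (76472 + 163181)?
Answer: 93209 + I*√407 ≈ 93209.0 + 20.174*I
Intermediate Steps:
T(n) = √(-269 + n)
(-146444 + T(-138)) + (76472 + 163181) = (-146444 + √(-269 - 138)) + (76472 + 163181) = (-146444 + √(-407)) + 239653 = (-146444 + I*√407) + 239653 = 93209 + I*√407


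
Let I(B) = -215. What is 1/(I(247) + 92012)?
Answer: 1/91797 ≈ 1.0894e-5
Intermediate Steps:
1/(I(247) + 92012) = 1/(-215 + 92012) = 1/91797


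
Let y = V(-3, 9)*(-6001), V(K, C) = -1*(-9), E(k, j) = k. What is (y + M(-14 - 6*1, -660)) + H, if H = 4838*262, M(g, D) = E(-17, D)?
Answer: 1213530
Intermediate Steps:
V(K, C) = 9
M(g, D) = -17
y = -54009 (y = 9*(-6001) = -54009)
H = 1267556
(y + M(-14 - 6*1, -660)) + H = (-54009 - 17) + 1267556 = -54026 + 1267556 = 1213530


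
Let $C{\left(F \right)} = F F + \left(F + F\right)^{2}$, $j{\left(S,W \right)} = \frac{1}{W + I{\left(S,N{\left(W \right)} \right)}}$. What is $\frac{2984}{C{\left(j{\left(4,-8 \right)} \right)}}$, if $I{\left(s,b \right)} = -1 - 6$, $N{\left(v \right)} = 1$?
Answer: $134280$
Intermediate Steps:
$I{\left(s,b \right)} = -7$ ($I{\left(s,b \right)} = -1 - 6 = -7$)
$j{\left(S,W \right)} = \frac{1}{-7 + W}$ ($j{\left(S,W \right)} = \frac{1}{W - 7} = \frac{1}{-7 + W}$)
$C{\left(F \right)} = 5 F^{2}$ ($C{\left(F \right)} = F^{2} + \left(2 F\right)^{2} = F^{2} + 4 F^{2} = 5 F^{2}$)
$\frac{2984}{C{\left(j{\left(4,-8 \right)} \right)}} = \frac{2984}{5 \left(\frac{1}{-7 - 8}\right)^{2}} = \frac{2984}{5 \left(\frac{1}{-15}\right)^{2}} = \frac{2984}{5 \left(- \frac{1}{15}\right)^{2}} = \frac{2984}{5 \cdot \frac{1}{225}} = 2984 \frac{1}{\frac{1}{45}} = 2984 \cdot 45 = 134280$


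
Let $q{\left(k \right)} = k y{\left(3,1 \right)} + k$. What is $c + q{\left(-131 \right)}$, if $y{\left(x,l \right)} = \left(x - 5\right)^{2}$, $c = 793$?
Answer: $138$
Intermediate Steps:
$y{\left(x,l \right)} = \left(-5 + x\right)^{2}$
$q{\left(k \right)} = 5 k$ ($q{\left(k \right)} = k \left(-5 + 3\right)^{2} + k = k \left(-2\right)^{2} + k = k 4 + k = 4 k + k = 5 k$)
$c + q{\left(-131 \right)} = 793 + 5 \left(-131\right) = 793 - 655 = 138$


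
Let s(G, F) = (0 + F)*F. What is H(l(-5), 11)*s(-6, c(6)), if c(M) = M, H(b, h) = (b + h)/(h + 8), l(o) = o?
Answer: 216/19 ≈ 11.368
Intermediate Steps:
H(b, h) = (b + h)/(8 + h)
s(G, F) = F² (s(G, F) = F*F = F²)
H(l(-5), 11)*s(-6, c(6)) = ((-5 + 11)/(8 + 11))*6² = (6/19)*36 = 216/19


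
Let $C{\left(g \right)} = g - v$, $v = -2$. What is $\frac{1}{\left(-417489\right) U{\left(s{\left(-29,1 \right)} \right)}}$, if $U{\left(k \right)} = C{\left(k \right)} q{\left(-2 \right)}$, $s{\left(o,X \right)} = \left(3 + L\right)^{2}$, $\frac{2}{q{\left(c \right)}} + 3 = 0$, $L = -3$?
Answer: $\frac{1}{556652} \approx 1.7965 \cdot 10^{-6}$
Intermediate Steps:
$q{\left(c \right)} = - \frac{2}{3}$ ($q{\left(c \right)} = \frac{2}{-3 + 0} = \frac{2}{-3} = 2 \left(- \frac{1}{3}\right) = - \frac{2}{3}$)
$C{\left(g \right)} = 2 + g$ ($C{\left(g \right)} = g - -2 = g + 2 = 2 + g$)
$s{\left(o,X \right)} = 0$ ($s{\left(o,X \right)} = \left(3 - 3\right)^{2} = 0^{2} = 0$)
$U{\left(k \right)} = - \frac{4}{3} - \frac{2 k}{3}$ ($U{\left(k \right)} = \left(2 + k\right) \left(- \frac{2}{3}\right) = - \frac{4}{3} - \frac{2 k}{3}$)
$\frac{1}{\left(-417489\right) U{\left(s{\left(-29,1 \right)} \right)}} = \frac{1}{\left(-417489\right) \left(- \frac{4}{3} - 0\right)} = - \frac{1}{417489 \left(- \frac{4}{3} + 0\right)} = - \frac{1}{417489 \left(- \frac{4}{3}\right)} = \left(- \frac{1}{417489}\right) \left(- \frac{3}{4}\right) = \frac{1}{556652}$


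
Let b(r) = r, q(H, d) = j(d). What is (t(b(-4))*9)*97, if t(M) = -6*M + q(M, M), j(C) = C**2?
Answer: 34920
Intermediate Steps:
q(H, d) = d**2
t(M) = M**2 - 6*M (t(M) = -6*M + M**2 = M**2 - 6*M)
(t(b(-4))*9)*97 = (-4*(-6 - 4)*9)*97 = (-4*(-10)*9)*97 = (40*9)*97 = 360*97 = 34920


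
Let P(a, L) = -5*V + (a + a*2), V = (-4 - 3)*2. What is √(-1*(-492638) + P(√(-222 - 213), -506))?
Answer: √(492708 + 3*I*√435) ≈ 701.93 + 0.045*I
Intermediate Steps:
V = -14 (V = -7*2 = -14)
P(a, L) = 70 + 3*a (P(a, L) = -5*(-14) + (a + a*2) = 70 + (a + 2*a) = 70 + 3*a)
√(-1*(-492638) + P(√(-222 - 213), -506)) = √(-1*(-492638) + (70 + 3*√(-222 - 213))) = √(492638 + (70 + 3*√(-435))) = √(492638 + (70 + 3*(I*√435))) = √(492638 + (70 + 3*I*√435)) = √(492708 + 3*I*√435)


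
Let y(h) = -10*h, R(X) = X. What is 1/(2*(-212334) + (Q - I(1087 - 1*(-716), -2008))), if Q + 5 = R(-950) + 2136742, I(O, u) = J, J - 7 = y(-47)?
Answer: 1/1710642 ≈ 5.8458e-7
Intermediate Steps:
J = 477 (J = 7 - 10*(-47) = 7 + 470 = 477)
I(O, u) = 477
Q = 2135787 (Q = -5 + (-950 + 2136742) = -5 + 2135792 = 2135787)
1/(2*(-212334) + (Q - I(1087 - 1*(-716), -2008))) = 1/(2*(-212334) + (2135787 - 1*477)) = 1/(-424668 + (2135787 - 477)) = 1/(-424668 + 2135310) = 1/1710642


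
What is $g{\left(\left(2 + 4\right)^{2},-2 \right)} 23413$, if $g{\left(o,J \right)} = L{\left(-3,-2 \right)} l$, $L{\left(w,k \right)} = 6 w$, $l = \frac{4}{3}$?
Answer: $-561912$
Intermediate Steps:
$l = \frac{4}{3}$ ($l = 4 \cdot \frac{1}{3} = \frac{4}{3} \approx 1.3333$)
$g{\left(o,J \right)} = -24$ ($g{\left(o,J \right)} = 6 \left(-3\right) \frac{4}{3} = \left(-18\right) \frac{4}{3} = -24$)
$g{\left(\left(2 + 4\right)^{2},-2 \right)} 23413 = \left(-24\right) 23413 = -561912$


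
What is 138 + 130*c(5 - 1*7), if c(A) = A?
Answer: -122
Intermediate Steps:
138 + 130*c(5 - 1*7) = 138 + 130*(5 - 1*7) = 138 + 130*(5 - 7) = 138 + 130*(-2) = 138 - 260 = -122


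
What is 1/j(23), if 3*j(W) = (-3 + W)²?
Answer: 3/400 ≈ 0.0075000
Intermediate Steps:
j(W) = (-3 + W)²/3
1/j(23) = 1/((-3 + 23)²/3) = 1/((⅓)*20²) = 1/((⅓)*400) = 1/(400/3) = 3/400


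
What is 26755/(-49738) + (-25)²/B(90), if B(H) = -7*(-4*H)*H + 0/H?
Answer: -120738955/225611568 ≈ -0.53516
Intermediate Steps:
B(H) = 28*H² (B(H) = -(-28)*H² + 0 = 28*H² + 0 = 28*H²)
26755/(-49738) + (-25)²/B(90) = 26755/(-49738) + (-25)²/((28*90²)) = 26755*(-1/49738) + 625/((28*8100)) = -26755/49738 + 625/226800 = -26755/49738 + 625*(1/226800) = -26755/49738 + 25/9072 = -120738955/225611568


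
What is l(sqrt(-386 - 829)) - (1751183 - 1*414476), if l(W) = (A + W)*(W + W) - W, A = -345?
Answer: -1339137 - 6219*I*sqrt(15) ≈ -1.3391e+6 - 24086.0*I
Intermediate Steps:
l(W) = -W + 2*W*(-345 + W) (l(W) = (-345 + W)*(W + W) - W = (-345 + W)*(2*W) - W = 2*W*(-345 + W) - W = -W + 2*W*(-345 + W))
l(sqrt(-386 - 829)) - (1751183 - 1*414476) = sqrt(-386 - 829)*(-691 + 2*sqrt(-386 - 829)) - (1751183 - 1*414476) = sqrt(-1215)*(-691 + 2*sqrt(-1215)) - (1751183 - 414476) = (9*I*sqrt(15))*(-691 + 2*(9*I*sqrt(15))) - 1*1336707 = (9*I*sqrt(15))*(-691 + 18*I*sqrt(15)) - 1336707 = 9*I*sqrt(15)*(-691 + 18*I*sqrt(15)) - 1336707 = -1336707 + 9*I*sqrt(15)*(-691 + 18*I*sqrt(15))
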